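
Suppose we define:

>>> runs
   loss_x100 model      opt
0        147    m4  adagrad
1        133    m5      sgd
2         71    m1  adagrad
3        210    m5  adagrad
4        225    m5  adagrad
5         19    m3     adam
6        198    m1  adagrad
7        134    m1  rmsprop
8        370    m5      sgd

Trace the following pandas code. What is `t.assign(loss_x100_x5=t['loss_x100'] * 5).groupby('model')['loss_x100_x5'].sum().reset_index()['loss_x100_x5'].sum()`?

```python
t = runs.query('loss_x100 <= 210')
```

filter rows where loss_x100 <= 210:
   loss_x100 model      opt
0        147    m4  adagrad
1        133    m5      sgd
2         71    m1  adagrad
3        210    m5  adagrad
5         19    m3     adam
6        198    m1  adagrad
7        134    m1  rmsprop
add column loss_x100_x5 = t['loss_x100'] * 5:
   loss_x100 model      opt  loss_x100_x5
0        147    m4  adagrad           735
1        133    m5      sgd           665
2         71    m1  adagrad           355
3        210    m5  adagrad          1050
5         19    m3     adam            95
6        198    m1  adagrad           990
7        134    m1  rmsprop           670
group by model, sum of loss_x100_x5:
model
m1    2015
m3      95
m4     735
m5    1715
Name: loss_x100_x5, dtype: int64
reset_index():
  model  loss_x100_x5
0    m1          2015
1    m3            95
2    m4           735
3    m5          1715
Then the sum of column 'loss_x100_x5': 4560

4560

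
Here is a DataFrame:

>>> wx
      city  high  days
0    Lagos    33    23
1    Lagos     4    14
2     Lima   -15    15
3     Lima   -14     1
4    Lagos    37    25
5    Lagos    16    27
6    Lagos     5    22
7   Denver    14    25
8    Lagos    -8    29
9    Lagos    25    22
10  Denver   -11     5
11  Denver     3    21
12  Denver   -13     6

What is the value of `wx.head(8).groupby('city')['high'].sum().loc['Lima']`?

-29

take first 8 rows:
     city  high  days
0   Lagos    33    23
1   Lagos     4    14
2    Lima   -15    15
3    Lima   -14     1
4   Lagos    37    25
5   Lagos    16    27
6   Lagos     5    22
7  Denver    14    25
group by city, sum of high:
city
Denver    14
Lagos     95
Lima     -29
Name: high, dtype: int64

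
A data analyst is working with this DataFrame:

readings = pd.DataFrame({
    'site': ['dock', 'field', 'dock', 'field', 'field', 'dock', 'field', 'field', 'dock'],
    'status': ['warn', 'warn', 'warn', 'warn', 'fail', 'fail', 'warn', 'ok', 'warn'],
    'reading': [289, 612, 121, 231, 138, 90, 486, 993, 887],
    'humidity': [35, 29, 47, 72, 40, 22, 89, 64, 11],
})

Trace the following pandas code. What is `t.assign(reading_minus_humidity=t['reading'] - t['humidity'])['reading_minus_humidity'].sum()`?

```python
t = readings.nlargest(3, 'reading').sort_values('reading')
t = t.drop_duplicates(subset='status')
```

1512

take 3 rows with largest reading:
    site status  reading  humidity
7  field     ok      993        64
8   dock   warn      887        11
1  field   warn      612        29
sort by reading:
    site status  reading  humidity
1  field   warn      612        29
8   dock   warn      887        11
7  field     ok      993        64
drop duplicate status (keep=first):
    site status  reading  humidity
1  field   warn      612        29
7  field     ok      993        64
add column reading_minus_humidity = t['reading'] - t['humidity']:
    site status  reading  humidity  reading_minus_humidity
1  field   warn      612        29                     583
7  field     ok      993        64                     929
sum of column 'reading_minus_humidity' → 1512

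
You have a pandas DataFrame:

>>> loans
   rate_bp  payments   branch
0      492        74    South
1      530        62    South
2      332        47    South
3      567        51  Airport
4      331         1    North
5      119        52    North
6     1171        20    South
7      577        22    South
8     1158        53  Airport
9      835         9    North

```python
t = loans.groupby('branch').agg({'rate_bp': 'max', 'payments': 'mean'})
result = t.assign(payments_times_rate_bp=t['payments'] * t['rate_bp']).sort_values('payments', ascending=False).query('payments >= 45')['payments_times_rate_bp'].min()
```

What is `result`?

group by branch: max(rate_bp), mean(payments):
         rate_bp   payments
branch                     
Airport     1158  52.000000
North        835  20.666667
South       1171  45.000000
add column payments_times_rate_bp = t['payments'] * t['rate_bp']:
         rate_bp   payments  payments_times_rate_bp
branch                                             
Airport     1158  52.000000            60216.000000
North        835  20.666667            17256.666667
South       1171  45.000000            52695.000000
sort by payments descending:
         rate_bp   payments  payments_times_rate_bp
branch                                             
Airport     1158  52.000000            60216.000000
South       1171  45.000000            52695.000000
North        835  20.666667            17256.666667
filter rows where payments >= 45:
         rate_bp  payments  payments_times_rate_bp
branch                                            
Airport     1158      52.0                 60216.0
South       1171      45.0                 52695.0

52695.0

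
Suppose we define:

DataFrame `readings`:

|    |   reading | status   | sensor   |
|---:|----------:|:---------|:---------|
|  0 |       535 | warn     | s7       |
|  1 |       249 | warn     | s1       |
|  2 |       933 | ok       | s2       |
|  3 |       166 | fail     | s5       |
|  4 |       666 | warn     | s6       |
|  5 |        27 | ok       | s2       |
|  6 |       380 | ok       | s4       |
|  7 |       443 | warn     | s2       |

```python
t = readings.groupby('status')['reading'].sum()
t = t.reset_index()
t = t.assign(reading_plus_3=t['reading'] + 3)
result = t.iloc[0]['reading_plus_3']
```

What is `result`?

group by status, sum of reading:
status
fail     166
ok      1340
warn    1893
Name: reading, dtype: int64
reset_index():
  status  reading
0   fail      166
1     ok     1340
2   warn     1893
add column reading_plus_3 = t['reading'] + 3:
  status  reading  reading_plus_3
0   fail      166             169
1     ok     1340            1343
2   warn     1893            1896

169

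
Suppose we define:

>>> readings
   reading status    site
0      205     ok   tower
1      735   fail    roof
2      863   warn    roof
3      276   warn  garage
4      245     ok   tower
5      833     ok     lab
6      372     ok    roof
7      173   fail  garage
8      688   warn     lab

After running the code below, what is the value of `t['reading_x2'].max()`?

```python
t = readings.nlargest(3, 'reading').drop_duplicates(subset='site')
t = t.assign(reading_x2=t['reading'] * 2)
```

take 3 rows with largest reading:
   reading status  site
2      863   warn  roof
5      833     ok   lab
1      735   fail  roof
drop duplicate site (keep=first):
   reading status  site
2      863   warn  roof
5      833     ok   lab
add column reading_x2 = t['reading'] * 2:
   reading status  site  reading_x2
2      863   warn  roof        1726
5      833     ok   lab        1666

1726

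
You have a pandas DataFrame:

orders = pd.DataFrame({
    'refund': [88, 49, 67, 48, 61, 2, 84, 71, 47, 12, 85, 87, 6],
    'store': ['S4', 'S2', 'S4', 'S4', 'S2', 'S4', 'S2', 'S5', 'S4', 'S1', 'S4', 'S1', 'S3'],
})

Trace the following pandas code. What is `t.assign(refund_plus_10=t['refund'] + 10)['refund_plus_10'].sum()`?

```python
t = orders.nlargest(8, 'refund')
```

take 8 rows with largest refund:
    refund store
0       88    S4
11      87    S1
10      85    S4
6       84    S2
7       71    S5
2       67    S4
4       61    S2
1       49    S2
add column refund_plus_10 = t['refund'] + 10:
    refund store  refund_plus_10
0       88    S4              98
11      87    S1              97
10      85    S4              95
6       84    S2              94
7       71    S5              81
2       67    S4              77
4       61    S2              71
1       49    S2              59
sum of column 'refund_plus_10' → 672

672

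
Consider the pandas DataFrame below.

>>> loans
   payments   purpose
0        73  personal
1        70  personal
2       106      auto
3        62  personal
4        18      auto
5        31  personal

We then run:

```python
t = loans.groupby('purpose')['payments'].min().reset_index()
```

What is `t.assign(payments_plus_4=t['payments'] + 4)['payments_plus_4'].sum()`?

group by purpose, min of payments:
purpose
auto        18
personal    31
Name: payments, dtype: int64
reset_index():
    purpose  payments
0      auto        18
1  personal        31
add column payments_plus_4 = t['payments'] + 4:
    purpose  payments  payments_plus_4
0      auto        18               22
1  personal        31               35

57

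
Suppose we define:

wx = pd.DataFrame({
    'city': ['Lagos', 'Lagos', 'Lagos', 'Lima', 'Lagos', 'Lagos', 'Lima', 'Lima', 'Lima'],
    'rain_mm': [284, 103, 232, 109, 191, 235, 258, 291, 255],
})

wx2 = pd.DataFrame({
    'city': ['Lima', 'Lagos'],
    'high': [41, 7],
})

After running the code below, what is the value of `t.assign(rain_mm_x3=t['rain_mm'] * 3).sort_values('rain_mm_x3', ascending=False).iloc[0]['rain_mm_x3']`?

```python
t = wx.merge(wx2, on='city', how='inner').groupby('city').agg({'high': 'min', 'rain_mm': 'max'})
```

merge on 'city' (how='inner') → 9 rows:
    city  rain_mm  high
0  Lagos      284     7
1  Lagos      103     7
2  Lagos      232     7
3   Lima      109    41
4  Lagos      191     7
5  Lagos      235     7
6   Lima      258    41
7   Lima      291    41
8   Lima      255    41
group by city: min(high), max(rain_mm):
       high  rain_mm
city                
Lagos     7      284
Lima     41      291
add column rain_mm_x3 = t['rain_mm'] * 3:
       high  rain_mm  rain_mm_x3
city                            
Lagos     7      284         852
Lima     41      291         873
sort by rain_mm_x3 descending:
       high  rain_mm  rain_mm_x3
city                            
Lima     41      291         873
Lagos     7      284         852
Finally, value at position 0, column 'rain_mm_x3' = 873.

873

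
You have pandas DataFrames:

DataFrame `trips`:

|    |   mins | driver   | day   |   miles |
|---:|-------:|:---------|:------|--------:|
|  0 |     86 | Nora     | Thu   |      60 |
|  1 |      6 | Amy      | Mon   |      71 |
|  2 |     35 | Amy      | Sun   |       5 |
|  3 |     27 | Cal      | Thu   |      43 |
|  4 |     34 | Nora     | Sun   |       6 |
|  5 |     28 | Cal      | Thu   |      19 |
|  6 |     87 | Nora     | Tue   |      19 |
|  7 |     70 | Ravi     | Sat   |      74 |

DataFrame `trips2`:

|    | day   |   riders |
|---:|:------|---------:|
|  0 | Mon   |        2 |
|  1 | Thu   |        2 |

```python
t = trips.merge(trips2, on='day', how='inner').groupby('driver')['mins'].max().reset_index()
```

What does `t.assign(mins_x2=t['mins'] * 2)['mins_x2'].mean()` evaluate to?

merge on 'day' (how='inner') → 4 rows:
   mins driver  day  miles  riders
0    86   Nora  Thu     60       2
1     6    Amy  Mon     71       2
2    27    Cal  Thu     43       2
3    28    Cal  Thu     19       2
group by driver, max of mins:
driver
Amy      6
Cal     28
Nora    86
Name: mins, dtype: int64
reset_index():
  driver  mins
0    Amy     6
1    Cal    28
2   Nora    86
add column mins_x2 = t['mins'] * 2:
  driver  mins  mins_x2
0    Amy     6       12
1    Cal    28       56
2   Nora    86      172
Finally, mean of column 'mins_x2' = 80.0.

80.0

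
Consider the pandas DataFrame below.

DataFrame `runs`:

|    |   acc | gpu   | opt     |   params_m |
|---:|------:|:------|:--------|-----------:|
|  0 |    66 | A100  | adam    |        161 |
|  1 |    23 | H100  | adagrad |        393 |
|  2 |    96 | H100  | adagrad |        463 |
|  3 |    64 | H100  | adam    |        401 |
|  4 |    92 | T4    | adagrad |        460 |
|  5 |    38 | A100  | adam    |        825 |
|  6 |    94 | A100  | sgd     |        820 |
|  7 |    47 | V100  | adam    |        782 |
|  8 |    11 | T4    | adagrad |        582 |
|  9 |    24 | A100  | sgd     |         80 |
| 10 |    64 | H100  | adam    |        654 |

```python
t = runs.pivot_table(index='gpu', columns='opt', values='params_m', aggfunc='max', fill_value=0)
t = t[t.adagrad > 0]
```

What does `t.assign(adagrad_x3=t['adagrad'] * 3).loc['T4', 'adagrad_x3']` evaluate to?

pivot: rows=gpu, cols=opt, max(params_m):
opt   adagrad  adam  sgd
gpu                     
A100        0   825  820
H100      463   654    0
T4        582     0    0
V100        0   782    0
filter rows where adagrad > 0:
opt   adagrad  adam  sgd
gpu                     
H100      463   654    0
T4        582     0    0
add column adagrad_x3 = t['adagrad'] * 3:
opt   adagrad  adam  sgd  adagrad_x3
gpu                                 
H100      463   654    0        1389
T4        582     0    0        1746

1746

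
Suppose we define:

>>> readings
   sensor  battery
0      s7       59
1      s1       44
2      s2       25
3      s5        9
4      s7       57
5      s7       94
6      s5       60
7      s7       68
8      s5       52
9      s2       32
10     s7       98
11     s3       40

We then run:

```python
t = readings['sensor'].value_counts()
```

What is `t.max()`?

value_counts of sensor:
sensor
s7    5
s5    3
s2    2
s1    1
s3    1
Name: count, dtype: int64
So max() = 5.

5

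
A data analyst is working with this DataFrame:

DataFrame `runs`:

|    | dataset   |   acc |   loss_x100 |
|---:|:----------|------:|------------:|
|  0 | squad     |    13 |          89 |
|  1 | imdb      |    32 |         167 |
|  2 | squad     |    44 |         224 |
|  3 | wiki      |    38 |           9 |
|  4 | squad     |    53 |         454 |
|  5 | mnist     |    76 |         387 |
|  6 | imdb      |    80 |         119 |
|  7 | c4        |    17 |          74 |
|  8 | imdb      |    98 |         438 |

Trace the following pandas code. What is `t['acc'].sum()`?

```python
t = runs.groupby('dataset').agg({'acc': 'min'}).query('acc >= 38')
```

group by dataset, min of acc:
         acc
dataset     
c4        17
imdb      32
mnist     76
squad     13
wiki      38
filter rows where acc >= 38:
         acc
dataset     
mnist     76
wiki      38
The sum of column 'acc' is 114.

114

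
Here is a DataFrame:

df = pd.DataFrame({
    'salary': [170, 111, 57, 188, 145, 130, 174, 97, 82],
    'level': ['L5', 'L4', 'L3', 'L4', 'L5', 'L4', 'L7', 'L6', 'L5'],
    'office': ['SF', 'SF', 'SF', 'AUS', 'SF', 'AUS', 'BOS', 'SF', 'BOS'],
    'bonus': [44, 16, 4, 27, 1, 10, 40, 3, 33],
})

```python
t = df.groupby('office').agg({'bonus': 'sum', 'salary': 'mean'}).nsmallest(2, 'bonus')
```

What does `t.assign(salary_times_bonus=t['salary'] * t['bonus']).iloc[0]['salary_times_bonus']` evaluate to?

group by office: sum(bonus), mean(salary):
        bonus  salary
office               
AUS        37   159.0
BOS        73   128.0
SF         68   116.0
take 2 rows with smallest bonus:
        bonus  salary
office               
AUS        37   159.0
SF         68   116.0
add column salary_times_bonus = t['salary'] * t['bonus']:
        bonus  salary  salary_times_bonus
office                                   
AUS        37   159.0              5883.0
SF         68   116.0              7888.0
So iloc[0]['salary_times_bonus'] = 5883.0.

5883.0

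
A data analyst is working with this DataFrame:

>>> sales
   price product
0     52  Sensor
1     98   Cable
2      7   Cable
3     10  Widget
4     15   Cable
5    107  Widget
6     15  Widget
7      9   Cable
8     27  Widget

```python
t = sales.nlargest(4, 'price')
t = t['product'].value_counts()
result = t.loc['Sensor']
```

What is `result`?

1

take 4 rows with largest price:
   price product
5    107  Widget
1     98   Cable
0     52  Sensor
8     27  Widget
value_counts of product:
product
Widget    2
Cable     1
Sensor    1
Name: count, dtype: int64
value at index 'Sensor' → 1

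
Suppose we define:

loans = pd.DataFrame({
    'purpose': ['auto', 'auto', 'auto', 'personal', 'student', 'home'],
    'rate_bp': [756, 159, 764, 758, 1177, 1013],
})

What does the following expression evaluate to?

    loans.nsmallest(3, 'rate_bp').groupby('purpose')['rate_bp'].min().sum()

take 3 rows with smallest rate_bp:
    purpose  rate_bp
1      auto      159
0      auto      756
3  personal      758
group by purpose, min of rate_bp:
purpose
auto        159
personal    758
Name: rate_bp, dtype: int64
Taking the sum of the resulting series gives 917.

917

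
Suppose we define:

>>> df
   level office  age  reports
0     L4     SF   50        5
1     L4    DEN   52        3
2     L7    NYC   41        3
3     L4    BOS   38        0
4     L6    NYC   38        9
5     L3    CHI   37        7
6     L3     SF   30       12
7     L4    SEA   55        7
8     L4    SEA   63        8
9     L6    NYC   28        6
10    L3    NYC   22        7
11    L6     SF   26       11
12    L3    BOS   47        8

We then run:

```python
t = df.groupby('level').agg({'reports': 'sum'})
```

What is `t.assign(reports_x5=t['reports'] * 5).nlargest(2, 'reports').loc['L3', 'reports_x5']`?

170

group by level, sum of reports:
       reports
level         
L3          34
L4          23
L6          26
L7           3
add column reports_x5 = t['reports'] * 5:
       reports  reports_x5
level                     
L3          34         170
L4          23         115
L6          26         130
L7           3          15
take 2 rows with largest reports:
       reports  reports_x5
level                     
L3          34         170
L6          26         130
The value at row 'L3', column 'reports_x5' is 170.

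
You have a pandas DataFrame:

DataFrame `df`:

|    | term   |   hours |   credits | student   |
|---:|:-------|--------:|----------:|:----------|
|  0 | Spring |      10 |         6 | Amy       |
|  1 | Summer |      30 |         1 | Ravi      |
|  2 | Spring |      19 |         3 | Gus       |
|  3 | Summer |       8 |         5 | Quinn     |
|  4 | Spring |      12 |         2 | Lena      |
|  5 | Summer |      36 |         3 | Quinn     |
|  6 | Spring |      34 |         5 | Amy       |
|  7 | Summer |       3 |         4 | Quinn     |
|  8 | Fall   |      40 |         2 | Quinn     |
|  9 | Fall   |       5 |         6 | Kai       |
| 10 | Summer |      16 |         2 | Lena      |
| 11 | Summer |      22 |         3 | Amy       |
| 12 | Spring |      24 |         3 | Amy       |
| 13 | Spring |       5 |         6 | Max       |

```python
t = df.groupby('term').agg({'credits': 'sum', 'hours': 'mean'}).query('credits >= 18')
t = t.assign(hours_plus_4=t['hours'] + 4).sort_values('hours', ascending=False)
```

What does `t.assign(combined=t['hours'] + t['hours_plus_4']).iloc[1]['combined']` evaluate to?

38.6666666667

group by term: sum(credits), mean(hours):
        credits      hours
term                      
Fall          8  22.500000
Spring       25  17.333333
Summer       18  19.166667
filter rows where credits >= 18:
        credits      hours
term                      
Spring       25  17.333333
Summer       18  19.166667
add column hours_plus_4 = t['hours'] + 4:
        credits      hours  hours_plus_4
term                                    
Spring       25  17.333333     21.333333
Summer       18  19.166667     23.166667
sort by hours descending:
        credits      hours  hours_plus_4
term                                    
Summer       18  19.166667     23.166667
Spring       25  17.333333     21.333333
add column combined = t['hours'] + t['hours_plus_4']:
        credits      hours  hours_plus_4   combined
term                                               
Summer       18  19.166667     23.166667  42.333333
Spring       25  17.333333     21.333333  38.666667
Then the value at position 1, column 'combined': 38.6666666667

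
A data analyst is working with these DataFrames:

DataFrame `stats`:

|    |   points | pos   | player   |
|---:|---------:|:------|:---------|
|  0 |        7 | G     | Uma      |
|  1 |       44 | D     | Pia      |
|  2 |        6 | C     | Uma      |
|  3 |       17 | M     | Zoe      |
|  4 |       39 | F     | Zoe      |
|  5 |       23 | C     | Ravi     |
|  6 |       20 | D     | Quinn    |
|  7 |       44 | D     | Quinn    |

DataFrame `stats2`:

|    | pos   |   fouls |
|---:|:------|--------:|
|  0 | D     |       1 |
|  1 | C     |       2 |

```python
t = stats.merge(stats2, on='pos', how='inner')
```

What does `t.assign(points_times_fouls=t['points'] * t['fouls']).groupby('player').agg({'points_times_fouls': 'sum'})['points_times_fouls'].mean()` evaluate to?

41.5

merge on 'pos' (how='inner') → 5 rows:
   points pos player  fouls
0      44   D    Pia      1
1       6   C    Uma      2
2      23   C   Ravi      2
3      20   D  Quinn      1
4      44   D  Quinn      1
add column points_times_fouls = t['points'] * t['fouls']:
   points pos player  fouls  points_times_fouls
0      44   D    Pia      1                  44
1       6   C    Uma      2                  12
2      23   C   Ravi      2                  46
3      20   D  Quinn      1                  20
4      44   D  Quinn      1                  44
group by player, sum of points_times_fouls:
        points_times_fouls
player                    
Pia                     44
Quinn                   64
Ravi                    46
Uma                     12
Taking the mean of column 'points_times_fouls' gives 41.5.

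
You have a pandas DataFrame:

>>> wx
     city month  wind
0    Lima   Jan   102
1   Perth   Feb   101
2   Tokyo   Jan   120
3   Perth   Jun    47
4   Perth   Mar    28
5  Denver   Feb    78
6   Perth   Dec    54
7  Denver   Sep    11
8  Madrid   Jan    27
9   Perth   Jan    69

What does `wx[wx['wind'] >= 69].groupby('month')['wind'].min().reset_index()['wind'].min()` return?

filter rows where wind >= 69:
     city month  wind
0    Lima   Jan   102
1   Perth   Feb   101
2   Tokyo   Jan   120
5  Denver   Feb    78
9   Perth   Jan    69
group by month, min of wind:
month
Feb    78
Jan    69
Name: wind, dtype: int64
reset_index():
  month  wind
0   Feb    78
1   Jan    69
Then the min of column 'wind': 69

69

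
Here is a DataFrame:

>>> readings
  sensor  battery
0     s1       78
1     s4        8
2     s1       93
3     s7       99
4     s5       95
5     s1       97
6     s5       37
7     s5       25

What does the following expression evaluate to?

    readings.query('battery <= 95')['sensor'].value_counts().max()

filter rows where battery <= 95:
  sensor  battery
0     s1       78
1     s4        8
2     s1       93
4     s5       95
6     s5       37
7     s5       25
value_counts of sensor:
sensor
s5    3
s1    2
s4    1
Name: count, dtype: int64
So max() = 3.

3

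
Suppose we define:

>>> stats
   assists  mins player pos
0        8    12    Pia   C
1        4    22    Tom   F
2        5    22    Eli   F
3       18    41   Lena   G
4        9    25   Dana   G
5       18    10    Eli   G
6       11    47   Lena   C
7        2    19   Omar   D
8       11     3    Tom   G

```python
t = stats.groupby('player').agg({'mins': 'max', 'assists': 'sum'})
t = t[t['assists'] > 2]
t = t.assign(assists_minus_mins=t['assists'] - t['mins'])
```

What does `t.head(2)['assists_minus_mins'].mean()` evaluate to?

group by player: max(mins), sum(assists):
        mins  assists
player               
Dana      25        9
Eli       22       23
Lena      47       29
Omar      19        2
Pia       12        8
Tom       22       15
filter rows where assists > 2:
        mins  assists
player               
Dana      25        9
Eli       22       23
Lena      47       29
Pia       12        8
Tom       22       15
add column assists_minus_mins = t['assists'] - t['mins']:
        mins  assists  assists_minus_mins
player                                   
Dana      25        9                 -16
Eli       22       23                   1
Lena      47       29                 -18
Pia       12        8                  -4
Tom       22       15                  -7
take first 2 rows:
        mins  assists  assists_minus_mins
player                                   
Dana      25        9                 -16
Eli       22       23                   1
The mean of column 'assists_minus_mins' is -7.5.

-7.5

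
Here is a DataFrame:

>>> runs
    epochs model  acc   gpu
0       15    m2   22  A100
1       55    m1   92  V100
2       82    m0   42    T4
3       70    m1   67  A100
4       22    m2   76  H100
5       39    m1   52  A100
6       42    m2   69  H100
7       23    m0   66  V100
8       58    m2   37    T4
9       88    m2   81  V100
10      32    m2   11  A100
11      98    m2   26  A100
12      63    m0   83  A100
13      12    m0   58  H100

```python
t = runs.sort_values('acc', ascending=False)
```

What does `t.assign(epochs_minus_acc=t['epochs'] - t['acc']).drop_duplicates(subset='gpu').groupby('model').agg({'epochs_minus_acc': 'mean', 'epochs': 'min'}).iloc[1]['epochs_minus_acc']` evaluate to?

sort by acc descending:
    epochs model  acc   gpu
1       55    m1   92  V100
12      63    m0   83  A100
9       88    m2   81  V100
4       22    m2   76  H100
6       42    m2   69  H100
3       70    m1   67  A100
7       23    m0   66  V100
13      12    m0   58  H100
5       39    m1   52  A100
2       82    m0   42    T4
8       58    m2   37    T4
11      98    m2   26  A100
0       15    m2   22  A100
10      32    m2   11  A100
add column epochs_minus_acc = t['epochs'] - t['acc']:
    epochs model  acc   gpu  epochs_minus_acc
1       55    m1   92  V100               -37
12      63    m0   83  A100               -20
9       88    m2   81  V100                 7
4       22    m2   76  H100               -54
6       42    m2   69  H100               -27
3       70    m1   67  A100                 3
7       23    m0   66  V100               -43
13      12    m0   58  H100               -46
5       39    m1   52  A100               -13
2       82    m0   42    T4                40
8       58    m2   37    T4                21
11      98    m2   26  A100                72
0       15    m2   22  A100                -7
10      32    m2   11  A100                21
drop duplicate gpu (keep=first):
    epochs model  acc   gpu  epochs_minus_acc
1       55    m1   92  V100               -37
12      63    m0   83  A100               -20
4       22    m2   76  H100               -54
2       82    m0   42    T4                40
group by model: mean(epochs_minus_acc), min(epochs):
       epochs_minus_acc  epochs
model                          
m0                 10.0      63
m1                -37.0      55
m2                -54.0      22
value at position 1, column 'epochs_minus_acc' → -37.0

-37.0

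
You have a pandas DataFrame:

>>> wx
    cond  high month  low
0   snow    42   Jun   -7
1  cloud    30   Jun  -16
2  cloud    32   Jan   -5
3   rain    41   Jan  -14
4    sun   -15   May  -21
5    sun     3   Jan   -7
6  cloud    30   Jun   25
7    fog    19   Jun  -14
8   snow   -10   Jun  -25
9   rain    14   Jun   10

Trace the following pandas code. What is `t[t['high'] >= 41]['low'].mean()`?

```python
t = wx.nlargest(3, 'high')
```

-10.5

take 3 rows with largest high:
    cond  high month  low
0   snow    42   Jun   -7
3   rain    41   Jan  -14
2  cloud    32   Jan   -5
filter rows where high >= 41:
   cond  high month  low
0  snow    42   Jun   -7
3  rain    41   Jan  -14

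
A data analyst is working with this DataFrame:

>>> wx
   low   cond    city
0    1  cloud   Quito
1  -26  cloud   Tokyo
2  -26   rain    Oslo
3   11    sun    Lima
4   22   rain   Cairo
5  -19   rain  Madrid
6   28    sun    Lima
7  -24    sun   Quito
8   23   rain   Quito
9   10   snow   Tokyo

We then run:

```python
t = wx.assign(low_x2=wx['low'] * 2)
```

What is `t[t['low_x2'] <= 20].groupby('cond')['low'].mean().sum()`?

-49.0

add column low_x2 = wx['low'] * 2:
   low   cond    city  low_x2
0    1  cloud   Quito       2
1  -26  cloud   Tokyo     -52
2  -26   rain    Oslo     -52
3   11    sun    Lima      22
4   22   rain   Cairo      44
5  -19   rain  Madrid     -38
6   28    sun    Lima      56
7  -24    sun   Quito     -48
8   23   rain   Quito      46
9   10   snow   Tokyo      20
filter rows where low_x2 <= 20:
   low   cond    city  low_x2
0    1  cloud   Quito       2
1  -26  cloud   Tokyo     -52
2  -26   rain    Oslo     -52
5  -19   rain  Madrid     -38
7  -24    sun   Quito     -48
9   10   snow   Tokyo      20
group by cond, mean of low:
cond
cloud   -12.5
rain    -22.5
snow     10.0
sun     -24.0
Name: low, dtype: float64
Hence -49.0.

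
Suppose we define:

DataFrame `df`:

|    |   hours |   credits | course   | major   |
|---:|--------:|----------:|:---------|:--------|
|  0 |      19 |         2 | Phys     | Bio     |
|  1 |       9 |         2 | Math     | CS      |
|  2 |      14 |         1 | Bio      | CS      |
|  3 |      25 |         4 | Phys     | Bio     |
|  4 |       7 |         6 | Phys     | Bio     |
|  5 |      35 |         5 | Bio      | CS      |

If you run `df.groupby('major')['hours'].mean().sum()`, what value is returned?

group by major, mean of hours:
major
Bio    17.000000
CS     19.333333
Name: hours, dtype: float64
Reading off the sum of the resulting series, we get 36.3333333333.

36.3333333333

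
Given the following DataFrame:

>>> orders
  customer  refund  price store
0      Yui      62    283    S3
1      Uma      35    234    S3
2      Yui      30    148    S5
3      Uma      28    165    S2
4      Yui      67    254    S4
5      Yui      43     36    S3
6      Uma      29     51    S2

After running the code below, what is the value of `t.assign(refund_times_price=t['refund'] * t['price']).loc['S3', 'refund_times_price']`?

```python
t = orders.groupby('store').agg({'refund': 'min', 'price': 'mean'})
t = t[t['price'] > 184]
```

6451.66666667

group by store: min(refund), mean(price):
       refund       price
store                    
S2         28  108.000000
S3         35  184.333333
S4         67  254.000000
S5         30  148.000000
filter rows where price > 184:
       refund       price
store                    
S3         35  184.333333
S4         67  254.000000
add column refund_times_price = t['refund'] * t['price']:
       refund       price  refund_times_price
store                                        
S3         35  184.333333         6451.666667
S4         67  254.000000        17018.000000
Reading off the value at row 'S3', column 'refund_times_price', we get 6451.66666667.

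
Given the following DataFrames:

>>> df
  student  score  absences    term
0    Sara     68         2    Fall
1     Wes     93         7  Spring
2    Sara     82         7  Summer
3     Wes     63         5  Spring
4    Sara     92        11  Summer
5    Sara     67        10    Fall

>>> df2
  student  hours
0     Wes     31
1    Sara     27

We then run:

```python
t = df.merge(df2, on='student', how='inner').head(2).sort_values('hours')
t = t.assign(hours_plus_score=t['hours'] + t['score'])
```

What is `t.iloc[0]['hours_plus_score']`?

merge on 'student' (how='inner') → 6 rows:
  student  score  absences    term  hours
0    Sara     68         2    Fall     27
1     Wes     93         7  Spring     31
2    Sara     82         7  Summer     27
3     Wes     63         5  Spring     31
4    Sara     92        11  Summer     27
5    Sara     67        10    Fall     27
take first 2 rows:
  student  score  absences    term  hours
0    Sara     68         2    Fall     27
1     Wes     93         7  Spring     31
sort by hours:
  student  score  absences    term  hours
0    Sara     68         2    Fall     27
1     Wes     93         7  Spring     31
add column hours_plus_score = t['hours'] + t['score']:
  student  score  absences    term  hours  hours_plus_score
0    Sara     68         2    Fall     27                95
1     Wes     93         7  Spring     31               124
Hence 95.

95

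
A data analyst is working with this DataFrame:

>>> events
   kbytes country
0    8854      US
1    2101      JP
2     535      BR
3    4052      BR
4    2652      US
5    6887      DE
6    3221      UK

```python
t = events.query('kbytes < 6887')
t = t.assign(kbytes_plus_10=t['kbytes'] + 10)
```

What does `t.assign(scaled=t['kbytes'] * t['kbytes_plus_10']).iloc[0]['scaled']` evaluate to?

filter rows where kbytes < 6887:
   kbytes country
1    2101      JP
2     535      BR
3    4052      BR
4    2652      US
6    3221      UK
add column kbytes_plus_10 = t['kbytes'] + 10:
   kbytes country  kbytes_plus_10
1    2101      JP            2111
2     535      BR             545
3    4052      BR            4062
4    2652      US            2662
6    3221      UK            3231
add column scaled = t['kbytes'] * t['kbytes_plus_10']:
   kbytes country  kbytes_plus_10    scaled
1    2101      JP            2111   4435211
2     535      BR             545    291575
3    4052      BR            4062  16459224
4    2652      US            2662   7059624
6    3221      UK            3231  10407051
value at position 0, column 'scaled' → 4435211

4435211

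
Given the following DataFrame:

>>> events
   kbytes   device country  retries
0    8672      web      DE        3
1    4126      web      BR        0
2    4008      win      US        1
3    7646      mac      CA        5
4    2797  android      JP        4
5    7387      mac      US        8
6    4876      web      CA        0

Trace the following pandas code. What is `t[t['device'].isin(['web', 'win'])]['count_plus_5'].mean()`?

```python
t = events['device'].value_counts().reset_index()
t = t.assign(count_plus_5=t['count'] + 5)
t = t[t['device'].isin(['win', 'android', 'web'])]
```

7.0

value_counts of device:
device
web        3
mac        2
win        1
android    1
Name: count, dtype: int64
reset_index():
    device  count
0      web      3
1      mac      2
2      win      1
3  android      1
add column count_plus_5 = t['count'] + 5:
    device  count  count_plus_5
0      web      3             8
1      mac      2             7
2      win      1             6
3  android      1             6
filter rows where device in ['win', 'android', 'web']:
    device  count  count_plus_5
0      web      3             8
2      win      1             6
3  android      1             6
filter rows where device in ['web', 'win']:
  device  count  count_plus_5
0    web      3             8
2    win      1             6
Then the mean of column 'count_plus_5': 7.0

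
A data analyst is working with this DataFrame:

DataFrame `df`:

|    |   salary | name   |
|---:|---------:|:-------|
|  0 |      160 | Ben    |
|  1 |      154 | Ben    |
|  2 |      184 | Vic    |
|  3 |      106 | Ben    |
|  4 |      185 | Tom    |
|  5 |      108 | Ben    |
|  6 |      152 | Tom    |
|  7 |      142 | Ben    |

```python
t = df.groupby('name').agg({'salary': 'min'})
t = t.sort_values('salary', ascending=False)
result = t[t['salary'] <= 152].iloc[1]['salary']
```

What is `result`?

106

group by name, min of salary:
      salary
name        
Ben      106
Tom      152
Vic      184
sort by salary descending:
      salary
name        
Vic      184
Tom      152
Ben      106
filter rows where salary <= 152:
      salary
name        
Tom      152
Ben      106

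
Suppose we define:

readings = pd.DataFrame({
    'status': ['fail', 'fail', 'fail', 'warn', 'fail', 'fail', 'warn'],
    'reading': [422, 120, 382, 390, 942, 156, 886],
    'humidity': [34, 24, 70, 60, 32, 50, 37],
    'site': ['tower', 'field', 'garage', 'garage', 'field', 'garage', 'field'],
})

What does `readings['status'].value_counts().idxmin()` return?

value_counts of status:
status
fail    5
warn    2
Name: count, dtype: int64
The label with the smallest value is warn.

warn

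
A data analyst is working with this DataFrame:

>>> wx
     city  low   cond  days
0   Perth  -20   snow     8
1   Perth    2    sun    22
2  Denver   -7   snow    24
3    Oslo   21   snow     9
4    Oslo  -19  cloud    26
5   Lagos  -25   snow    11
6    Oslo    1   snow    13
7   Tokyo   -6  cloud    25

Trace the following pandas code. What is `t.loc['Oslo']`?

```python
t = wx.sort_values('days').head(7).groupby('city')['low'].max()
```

21

sort by days:
     city  low   cond  days
0   Perth  -20   snow     8
3    Oslo   21   snow     9
5   Lagos  -25   snow    11
6    Oslo    1   snow    13
1   Perth    2    sun    22
2  Denver   -7   snow    24
7   Tokyo   -6  cloud    25
4    Oslo  -19  cloud    26
take first 7 rows:
     city  low   cond  days
0   Perth  -20   snow     8
3    Oslo   21   snow     9
5   Lagos  -25   snow    11
6    Oslo    1   snow    13
1   Perth    2    sun    22
2  Denver   -7   snow    24
7   Tokyo   -6  cloud    25
group by city, max of low:
city
Denver    -7
Lagos    -25
Oslo      21
Perth      2
Tokyo     -6
Name: low, dtype: int64
Reading off the value at index 'Oslo', we get 21.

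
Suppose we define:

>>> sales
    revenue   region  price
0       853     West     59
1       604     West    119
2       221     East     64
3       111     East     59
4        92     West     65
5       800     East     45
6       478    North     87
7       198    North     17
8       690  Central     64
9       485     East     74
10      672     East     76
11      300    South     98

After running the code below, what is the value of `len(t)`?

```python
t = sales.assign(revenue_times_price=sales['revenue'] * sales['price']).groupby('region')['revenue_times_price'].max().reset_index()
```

add column revenue_times_price = sales['revenue'] * sales['price']:
    revenue   region  price  revenue_times_price
0       853     West     59                50327
1       604     West    119                71876
2       221     East     64                14144
3       111     East     59                 6549
4        92     West     65                 5980
5       800     East     45                36000
6       478    North     87                41586
7       198    North     17                 3366
8       690  Central     64                44160
9       485     East     74                35890
10      672     East     76                51072
11      300    South     98                29400
group by region, max of revenue_times_price:
region
Central    44160
East       51072
North      41586
South      29400
West       71876
Name: revenue_times_price, dtype: int64
reset_index():
    region  revenue_times_price
0  Central                44160
1     East                51072
2    North                41586
3    South                29400
4     West                71876
number of rows → 5

5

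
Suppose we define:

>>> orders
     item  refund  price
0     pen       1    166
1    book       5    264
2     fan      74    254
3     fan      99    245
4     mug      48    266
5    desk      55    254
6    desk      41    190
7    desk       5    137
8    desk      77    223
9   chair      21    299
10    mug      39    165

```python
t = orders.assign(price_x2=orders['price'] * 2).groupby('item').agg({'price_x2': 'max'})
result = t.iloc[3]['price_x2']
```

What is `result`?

add column price_x2 = orders['price'] * 2:
     item  refund  price  price_x2
0     pen       1    166       332
1    book       5    264       528
2     fan      74    254       508
3     fan      99    245       490
4     mug      48    266       532
5    desk      55    254       508
6    desk      41    190       380
7    desk       5    137       274
8    desk      77    223       446
9   chair      21    299       598
10    mug      39    165       330
group by item, max of price_x2:
       price_x2
item           
book        528
chair       598
desk        508
fan         508
mug         532
pen         332

508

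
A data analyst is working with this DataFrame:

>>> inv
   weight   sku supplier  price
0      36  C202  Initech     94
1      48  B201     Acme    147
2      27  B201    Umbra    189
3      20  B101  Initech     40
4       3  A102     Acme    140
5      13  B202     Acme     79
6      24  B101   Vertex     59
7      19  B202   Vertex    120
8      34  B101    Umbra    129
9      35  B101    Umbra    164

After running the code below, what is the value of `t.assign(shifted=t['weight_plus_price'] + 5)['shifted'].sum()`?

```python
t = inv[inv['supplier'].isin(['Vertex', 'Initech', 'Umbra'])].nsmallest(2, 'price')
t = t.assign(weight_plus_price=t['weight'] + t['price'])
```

153

filter rows where supplier in ['Vertex', 'Initech', 'Umbra']:
   weight   sku supplier  price
0      36  C202  Initech     94
2      27  B201    Umbra    189
3      20  B101  Initech     40
6      24  B101   Vertex     59
7      19  B202   Vertex    120
8      34  B101    Umbra    129
9      35  B101    Umbra    164
take 2 rows with smallest price:
   weight   sku supplier  price
3      20  B101  Initech     40
6      24  B101   Vertex     59
add column weight_plus_price = t['weight'] + t['price']:
   weight   sku supplier  price  weight_plus_price
3      20  B101  Initech     40                 60
6      24  B101   Vertex     59                 83
add column shifted = t['weight_plus_price'] + 5:
   weight   sku supplier  price  weight_plus_price  shifted
3      20  B101  Initech     40                 60       65
6      24  B101   Vertex     59                 83       88
Taking the sum of column 'shifted' gives 153.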